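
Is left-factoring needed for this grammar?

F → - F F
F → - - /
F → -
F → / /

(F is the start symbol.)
Left-factoring is needed when two productions for the same non-terminal
share a common prefix on the right-hand side.

Productions for F:
  F → - F F
  F → - - /
  F → -
  F → / /

Found common prefix '-' in productions for F

Answer: Yes, F has productions with common prefix '-'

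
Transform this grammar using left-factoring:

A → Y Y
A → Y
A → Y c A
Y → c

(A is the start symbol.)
Left-factoring transforms A → αβ₁ | αβ₂ into A → αA' and A' → β₁ | β₂
(α is the longest common prefix among the alternatives). Repeat until
no nonterminal has two alternatives with a common prefix.

Round 1: A has alternatives sharing prefix 'Y'. Introduce A': A → Y A'
  Add: A' → Y
  Add: A' → ε
  Add: A' → c A

No remaining common prefixes — done.

Resulting grammar:
A → Y A'
A' → Y
A' → ε
A' → c A
Y → c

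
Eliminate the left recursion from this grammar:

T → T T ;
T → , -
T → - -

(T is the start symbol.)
T → , - T'
T → - - T'
T' → T ; T'
T' → ε

T is directly left-recursive. The standard transformation for
  A → A α₁ | ... | A α_m | β₁ | ... | β_n
is
  A  → β₁ A' | ... | β_n A'
  A' → α₁ A' | ... | α_m A' | ε

T → , - becomes T → , - T'
T → - - becomes T → - - T'
T → T T ; becomes T' → T ; T'
Add T' → ε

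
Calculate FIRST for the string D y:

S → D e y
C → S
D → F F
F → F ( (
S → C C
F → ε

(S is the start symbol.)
{ '(', 'y' }

FIRST sets of the non-terminals involved (from the grammar, by fixed-point iteration):
  FIRST(D) = { '(', ε }

To compute FIRST(D y), process the symbols left to right:
Symbol D is a non-terminal. Add FIRST(D) \ {ε} = { '(' }
D is nullable (ε ∈ FIRST(D)), continue to the next symbol.
Symbol y is a terminal. Add 'y' and stop.
FIRST(D y) = { '(', 'y' }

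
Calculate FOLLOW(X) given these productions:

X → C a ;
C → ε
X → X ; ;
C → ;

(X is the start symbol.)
{ $, ';' }

X is the start symbol, so $ ∈ FOLLOW(X).
In X → X ; ;: X is followed by ';' ';', add FIRST(';' ';') \ {ε} = { ';' }

Taking the union: FOLLOW(X) = { $, ';' }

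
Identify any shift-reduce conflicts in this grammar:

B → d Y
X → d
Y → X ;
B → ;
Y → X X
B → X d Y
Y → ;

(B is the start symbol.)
Yes — I4: [X → d .] vs [X → . d]

Augment with B' → B and build the canonical LR(0) collection (I0 = CLOSURE({[B' → . B]}), then GOTO on every symbol after a dot until no new states appear). It has 13 states:
  I0: { [B → . ;], [B → . X d Y], [B → . d Y], [B' → . B], [X → . d] }  — shift
  I1: { [B → ; .] }  — reduce
  I2: { [B' → B .] }  — accept
  I3: { [B → X . d Y] }  — shift
  I4: { [B → d . Y], [X → . d], [X → d .], [Y → . ;], [Y → . X ;], [Y → . X X] }  — shift, reduce
  I5: { [Y → ; .] }  — reduce
  I6: { [X → . d], [Y → X . ;], [Y → X . X] }  — shift
  I7: { [B → d Y .] }  — reduce
  I8: { [X → d .] }  — reduce
  I9: { [Y → X ; .] }  — reduce
  I10: { [Y → X X .] }  — reduce
  I11: { [B → X d . Y], [X → . d], [Y → . ;], [Y → . X ;], [Y → . X X] }  — shift
  I12: { [B → X d Y .] }  — reduce

I4 contains reduce item [X → d .] and shift items [X → . d], [Y → . ;] — shift-reduce conflict.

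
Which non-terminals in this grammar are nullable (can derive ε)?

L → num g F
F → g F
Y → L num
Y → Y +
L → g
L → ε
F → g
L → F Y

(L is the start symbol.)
{ 'L' }

ε-productions: L → ε
So L is immediately nullable.
No further non-terminal can be added: every production for the remaining non-terminals contains a terminal or a non-nullable non-terminal.
Nullable = { 'L' }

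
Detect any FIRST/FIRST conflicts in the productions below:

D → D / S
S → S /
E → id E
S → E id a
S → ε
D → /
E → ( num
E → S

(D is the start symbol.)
Yes. D → D '/' S / D → '/' on { '/' }; S → S '/' / S → E id a on { '(', '/', 'id' }; E → id E / E → S on { 'id' }; E → '(' num / E → S on { '(' }

A FIRST/FIRST conflict occurs when two productions N → α and N → β for the same non-terminal have FIRST(α) ∩ FIRST(β) ≠ ∅ (with ε ∈ FIRST of a nullable right-hand side, so two nullable alternatives also conflict).

FIRST sets of the non-terminals at (or reachable through a nullable prefix from) the front of some alternative:
  FIRST(D) = { '/' }
  FIRST(S) = { '(', '/', 'id', ε }
  FIRST(E) = { '(', '/', 'id', ε }

Productions for D:
  D → D / S: FIRST = { '/' }
  D → /: FIRST = { '/' }
Productions for S:
  S → S /: FIRST = { '(', '/', 'id' }
  S → E id a: FIRST = { '(', '/', 'id' }
  S → ε: FIRST = { ε }
Productions for E:
  E → id E: FIRST = { 'id' }
  E → ( num: FIRST = { '(' }
  E → S: FIRST = { '(', '/', 'id', ε }

Conflict for D: D → D / S and D → /
  Overlap: { '/' }
Conflict for S: S → S / and S → E id a
  Overlap: { '(', '/', 'id' }
Conflict for E: E → id E and E → S
  Overlap: { 'id' }
Conflict for E: E → ( num and E → S
  Overlap: { '(' }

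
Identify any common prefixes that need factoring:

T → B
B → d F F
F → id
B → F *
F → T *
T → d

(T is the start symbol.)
No, left-factoring is not needed

Left-factoring is needed when two productions for the same non-terminal
share a common prefix on the right-hand side.

Productions for T:
  T → B
  T → d
Productions for B:
  B → d F F
  B → F *
Productions for F:
  F → id
  F → T *

No common prefixes found.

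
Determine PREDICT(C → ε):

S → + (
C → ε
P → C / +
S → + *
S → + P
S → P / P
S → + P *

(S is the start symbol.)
PREDICT(C → ε) = (FIRST(RHS) \ {ε}) ∪ (FOLLOW(C) if ε ∈ FIRST(RHS), i.e. RHS ⇒* ε)
The right-hand side is ε (FIRST(ε) = { ε }), so the predict set is FOLLOW(C) = { '/' }
PREDICT(C → ε) = { '/' }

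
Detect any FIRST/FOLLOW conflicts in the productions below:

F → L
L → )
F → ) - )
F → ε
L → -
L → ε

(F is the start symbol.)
Nullable non-terminals: F, L.
FIRST sets used below: FIRST(L) = { ')', '-', ε }

F: nullable alternative(s) F → L, F → ε; FOLLOW(F) = { $ }
  F → L: FIRST \ {ε} = { ')', '-' } — disjoint from FOLLOW(F)
  F → ) - ): FIRST \ {ε} = { ')' } — disjoint from FOLLOW(F)
  F → ε: FIRST \ {ε} = { } — disjoint from FOLLOW(F)

L: nullable alternative(s) L → ε; FOLLOW(L) = { $ }
  L → ): FIRST \ {ε} = { ')' } — disjoint from FOLLOW(L)
  L → -: FIRST \ {ε} = { '-' } — disjoint from FOLLOW(L)
  L → ε: FIRST \ {ε} = { } — this is the only nullable alternative, skip

No FIRST/FOLLOW conflicts found.

Answer: No FIRST/FOLLOW conflicts.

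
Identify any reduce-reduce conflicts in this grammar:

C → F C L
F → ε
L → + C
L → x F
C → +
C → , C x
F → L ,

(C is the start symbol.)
Yes — I1: [C → + .] vs [F → .]

A reduce-reduce conflict occurs when an LR(0) state has two complete items [A → α .] and [B → β .] — both call for a reduction, and with no lookahead the parser cannot choose between them.

Augment with C' → C and build the canonical LR(0) collection (I0 = CLOSURE({[C' → . C]}), then GOTO on every symbol after a dot until no new states appear). It has 15 states:
  I0: { [C → . +], [C → . , C x], [C → . F C L], [C' → . C], [F → . L ,], [F → .], [L → . + C], [L → . x F] }  — shift, reduce
  I1: { [C → + .], [C → . +], [C → . , C x], [C → . F C L], [F → . L ,], [F → .], [L → + . C], [L → . + C], [L → . x F] }  — shift, 2 reduces
  I2: { [C → , . C x], [C → . +], [C → . , C x], [C → . F C L], [F → . L ,], [F → .], [L → . + C], [L → . x F] }  — shift, reduce
  I3: { [C' → C .] }  — accept
  I4: { [C → . +], [C → . , C x], [C → . F C L], [C → F . C L], [F → . L ,], [F → .], [L → . + C], [L → . x F] }  — shift, reduce
  I5: { [F → L . ,] }  — shift
  I6: { [F → . L ,], [F → .], [L → . + C], [L → . x F], [L → x . F] }  — shift, reduce
  I7: { [C → . +], [C → . , C x], [C → . F C L], [F → . L ,], [F → .], [L → + . C], [L → . + C], [L → . x F] }  — shift, reduce
  I8: { [L → x F .] }  — reduce
  I9: { [L → + C .] }  — reduce
  I10: { [F → L , .] }  — reduce
  I11: { [C → F C . L], [L → . + C], [L → . x F] }  — shift
  I12: { [C → F C L .] }  — reduce
  I13: { [C → , C . x] }  — shift
  I14: { [C → , C x .] }  — reduce

I1 contains complete items [C → + .], [F → .] — reduce-reduce conflict.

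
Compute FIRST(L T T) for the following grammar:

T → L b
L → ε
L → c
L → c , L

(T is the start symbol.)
{ 'b', 'c' }

FIRST sets of the non-terminals involved (from the grammar, by fixed-point iteration):
  FIRST(L) = { 'c', ε }
  FIRST(T) = { 'b', 'c' }

To compute FIRST(L T T), process the symbols left to right:
Symbol L is a non-terminal. Add FIRST(L) \ {ε} = { 'c' }
L is nullable (ε ∈ FIRST(L)), continue to the next symbol.
Symbol T is a non-terminal. Add FIRST(T) \ {ε} = { 'b', 'c' }
T is not nullable (ε ∉ FIRST(T)), so stop here.
FIRST(L T T) = { 'b', 'c' }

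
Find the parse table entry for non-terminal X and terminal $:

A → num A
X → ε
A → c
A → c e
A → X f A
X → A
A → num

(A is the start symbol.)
To find M[X, $], we find productions for X where $ is in the predict set (PREDICT(N → α) = (FIRST(α) \ {ε}) ∪ (FOLLOW(N) if α ⇒* ε)).

Relevant sets:
  FIRST(A) = { 'c', 'f', 'num' }
  FOLLOW(X) = { 'f' }

X → ε: PREDICT = { 'f' }
X → A: PREDICT = { 'c', 'f', 'num' }

M[X, $] is empty (no production applies)

Answer: Empty (error entry)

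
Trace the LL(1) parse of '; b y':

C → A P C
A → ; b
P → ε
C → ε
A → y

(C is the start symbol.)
Stack is shown with the top on the left.

Stack      Input    Action
--------------------------
C $        ; b y $  output C → A P C
A P C $    ; b y $  output A → ; b
; b P C $  ; b y $  match ';'
b P C $    b y $    match 'b'
P C $      y $      output P → ε
C $        y $      output C → A P C
A P C $    y $      output A → y
y P C $    y $      match 'y'
P C $      $        output P → ε
C $        $        output C → ε
$          $        accept

The string is accepted.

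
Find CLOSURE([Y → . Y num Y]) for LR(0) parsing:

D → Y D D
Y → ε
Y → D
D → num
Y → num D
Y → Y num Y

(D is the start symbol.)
To compute CLOSURE, for each item [A → α.Bβ] where B is a non-terminal, add [B → .γ] for all productions B → γ; repeat for the newly added items until nothing changes.

Start with: [Y → . Y num Y]
  [Y → . Y num Y] has the dot before Y: add [Y → .], [Y → . D], [Y → . num D]
  [Y → . D] has the dot before D: add [D → . Y D D], [D → . num]
No further items can be added.

CLOSURE = { [D → . Y D D], [D → . num], [Y → . D], [Y → . Y num Y], [Y → . num D], [Y → .] }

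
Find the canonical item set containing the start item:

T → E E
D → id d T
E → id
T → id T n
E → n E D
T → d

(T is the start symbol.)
{ [E → . id], [E → . n E D], [T → . E E], [T → . d], [T → . id T n], [T' → . T] }

First, augment the grammar with T' → T
I₀ = CLOSURE({ [T' → . T] }):
  [T' → . T] has the dot before T: add [T → . E E], [T → . id T n], [T → . d]
  [T → . E E] has the dot before E: add [E → . id], [E → . n E D]
No further items can be added.

I₀ = { [E → . id], [E → . n E D], [T → . E E], [T → . d], [T → . id T n], [T' → . T] }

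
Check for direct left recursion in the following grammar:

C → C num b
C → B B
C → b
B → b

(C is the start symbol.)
Direct left recursion occurs when N → N α for some non-terminal N (the right-hand side begins with the left-hand side itself).

C → C num b: LEFT RECURSIVE (starts with C)
C → B B: starts with B
C → b: starts with b
B → b: starts with b

The grammar has direct left recursion on: C.

Answer: Yes, C is left-recursive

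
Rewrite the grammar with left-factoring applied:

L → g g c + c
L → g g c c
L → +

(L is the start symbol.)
L → g g c L'
L' → + c
L' → c
L → +

Left-factoring transforms A → αβ₁ | αβ₂ into A → αA' and A' → β₁ | β₂
(α is the longest common prefix among the alternatives). Repeat until
no nonterminal has two alternatives with a common prefix.

Round 1: L has alternatives sharing prefix 'g g c'. Introduce L': L → g g c L'
  Add: L' → + c
  Add: L' → c

No remaining common prefixes — done.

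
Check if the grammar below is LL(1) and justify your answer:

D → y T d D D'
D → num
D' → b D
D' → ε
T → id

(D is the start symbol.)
A grammar is LL(1) if for each non-terminal N with multiple productions, the predict sets of those productions are pairwise disjoint, where PREDICT(N → α) = (FIRST(α) \ {ε}) ∪ (FOLLOW(N) if α ⇒* ε).

Relevant sets:
  FOLLOW(D') = { $, 'b' }

For D:
  PREDICT(D → y T d D D') = { 'y' }
  PREDICT(D → num) = { 'num' }
For D':
  PREDICT(D' → b D) = { 'b' }
  PREDICT(D' → ε) = { $, 'b' }
T has a single production, so nothing to check there.

Conflict found: Predict set conflict for D': { 'b' }
The grammar is NOT LL(1).

Answer: No. Predict set conflict for D': { 'b' }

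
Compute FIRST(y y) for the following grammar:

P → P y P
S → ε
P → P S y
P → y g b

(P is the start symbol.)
To compute FIRST(y y), process the symbols left to right:
Symbol y is a terminal. Add 'y' and stop.
FIRST(y y) = { 'y' }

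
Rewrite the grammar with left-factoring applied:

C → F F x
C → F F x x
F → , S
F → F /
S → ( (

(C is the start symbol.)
C → F F x C'
C' → ε
C' → x
F → , S
F → F /
S → ( (

Left-factoring transforms A → αβ₁ | αβ₂ into A → αA' and A' → β₁ | β₂
(α is the longest common prefix among the alternatives). Repeat until
no nonterminal has two alternatives with a common prefix.

Round 1: C has alternatives sharing prefix 'F F x'. Introduce C': C → F F x C'
  Add: C' → ε
  Add: C' → x

No remaining common prefixes — done.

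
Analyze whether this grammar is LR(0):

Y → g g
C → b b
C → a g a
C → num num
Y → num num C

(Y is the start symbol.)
A grammar is LR(0) if no state in the canonical LR(0) collection has:
  - both a shift item (dot before a terminal) and a complete item (shift-reduce conflict), or
  - two or more complete items (reduce-reduce conflict; the accept item [Y' → Y .] counts as a complete item here).

Augment with Y' → Y and build the canonical LR(0) collection (I0 = CLOSURE({[Y' → . Y]}), then GOTO on every symbol after a dot until no new states appear). It has 14 states:
  I0: { [Y → . g g], [Y → . num num C], [Y' → . Y] }  — shift
  I1: { [Y' → Y .] }  — accept
  I2: { [Y → g . g] }  — shift
  I3: { [Y → num . num C] }  — shift
  I4: { [C → . a g a], [C → . b b], [C → . num num], [Y → num num . C] }  — shift
  I5: { [Y → num num C .] }  — reduce
  I6: { [C → a . g a] }  — shift
  I7: { [C → b . b] }  — shift
  I8: { [C → num . num] }  — shift
  I9: { [C → num num .] }  — reduce
  I10: { [C → b b .] }  — reduce
  I11: { [C → a g . a] }  — shift
  I12: { [C → a g a .] }  — reduce
  I13: { [Y → g g .] }  — reduce

Every state is either a pure shift/goto state or contains exactly one complete item and nothing to shift — no conflicts. The grammar is LR(0).

Answer: Yes, the grammar is LR(0)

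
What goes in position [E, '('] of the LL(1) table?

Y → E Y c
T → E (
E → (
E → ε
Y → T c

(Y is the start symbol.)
E → (, E → ε

To find M[E, '('], we find productions for E where '(' is in the predict set (PREDICT(N → α) = (FIRST(α) \ {ε}) ∪ (FOLLOW(N) if α ⇒* ε)).

Relevant sets:
  FOLLOW(E) = { '(' }

E → (: PREDICT = { '(' }
  '(' is in predict set, so this production goes in M[E, '(']
E → ε: PREDICT = { '(' }
  '(' is in predict set, so this production goes in M[E, '(']

M[E, '('] = E → (, E → ε  (a multiply-defined cell — the grammar is not LL(1))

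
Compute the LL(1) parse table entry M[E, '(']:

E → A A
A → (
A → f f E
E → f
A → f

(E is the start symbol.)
To find M[E, '('], we find productions for E where '(' is in the predict set (PREDICT(N → α) = (FIRST(α) \ {ε}) ∪ (FOLLOW(N) if α ⇒* ε)).

Relevant sets:
  FIRST(A) = { '(', 'f' }

E → A A: PREDICT = { '(', 'f' }
  '(' is in predict set, so this production goes in M[E, '(']
E → f: PREDICT = { 'f' }

M[E, '('] = E → A A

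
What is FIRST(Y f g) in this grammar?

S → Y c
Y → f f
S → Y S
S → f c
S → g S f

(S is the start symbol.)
FIRST sets of the non-terminals involved (from the grammar, by fixed-point iteration):
  FIRST(Y) = { 'f' }

To compute FIRST(Y f g), process the symbols left to right:
Symbol Y is a non-terminal. Add FIRST(Y) \ {ε} = { 'f' }
Y is not nullable (ε ∉ FIRST(Y)), so stop here.
FIRST(Y f g) = { 'f' }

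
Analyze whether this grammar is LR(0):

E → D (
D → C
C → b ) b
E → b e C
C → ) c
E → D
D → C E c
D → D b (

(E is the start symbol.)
No. Shift-reduce conflict between [D → C .] and [C → . ) c]

Augment with E' → E and build the canonical LR(0) collection (I0 = CLOSURE({[E' → . E]}), then GOTO on every symbol after a dot until no new states appear). It has 17 states:
  I0: { [C → . ) c], [C → . b ) b], [D → . C E c], [D → . C], [D → . D b (], [E → . D (], [E → . D], [E → . b e C], [E' → . E] }  — shift
  I1: { [C → ) . c] }  — shift
  I2: { [C → . ) c], [C → . b ) b], [D → . C E c], [D → . C], [D → . D b (], [D → C . E c], [D → C .], [E → . D (], [E → . D], [E → . b e C] }  — shift, reduce
  I3: { [D → D . b (], [E → D . (], [E → D .] }  — shift, reduce
  I4: { [E' → E .] }  — accept
  I5: { [C → b . ) b], [E → b . e C] }  — shift
  I6: { [C → b ) . b] }  — shift
  I7: { [C → . ) c], [C → . b ) b], [E → b e . C] }  — shift
  I8: { [E → b e C .] }  — reduce
  I9: { [C → b . ) b] }  — shift
  I10: { [C → b ) b .] }  — reduce
  I11: { [E → D ( .] }  — reduce
  I12: { [D → D b . (] }  — shift
  I13: { [D → D b ( .] }  — reduce
  I14: { [D → C E . c] }  — shift
  I15: { [D → C E c .] }  — reduce
  I16: { [C → ) c .] }  — reduce

Conflict in state I2:
  Shift-reduce conflict between [D → C .] and [C → . ) c]
So the grammar is NOT LR(0).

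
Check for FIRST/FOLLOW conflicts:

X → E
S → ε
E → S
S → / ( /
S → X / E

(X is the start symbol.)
A FIRST/FOLLOW conflict occurs when a non-terminal N has a nullable alternative N → β (β ⇒* ε) and another alternative N → α with FIRST(α) ∩ FOLLOW(N) ≠ ∅: on such a lookahead the parser cannot decide between expanding α and letting N vanish via β.

Nullable non-terminals: E, S, X.
FIRST sets used below: FIRST(X) = { '/', ε }
E has a nullable alternative but only one production, so nothing to check.

S: nullable alternative(s) S → ε; FOLLOW(S) = { $, '/' }
  S → ε: FIRST \ {ε} = { } — this is the only nullable alternative, skip
  S → / ( /: FIRST \ {ε} = { '/' } — overlaps FOLLOW(S) on { '/' }: CONFLICT
  S → X / E: FIRST \ {ε} = { '/' } — overlaps FOLLOW(S) on { '/' }: CONFLICT
X has a nullable alternative but only one production, so nothing to check.

So the grammar has 2 FIRST/FOLLOW conflicts (marked CONFLICT above).

Answer: Yes. S → '/' '(' '/' with FOLLOW(S) on { '/' }; S → X '/' E with FOLLOW(S) on { '/' }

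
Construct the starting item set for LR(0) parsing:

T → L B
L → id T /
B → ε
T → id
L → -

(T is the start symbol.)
First, augment the grammar with T' → T
I₀ = CLOSURE({ [T' → . T] }):
  [T' → . T] has the dot before T: add [T → . L B], [T → . id]
  [T → . L B] has the dot before L: add [L → . id T /], [L → . -]
No further items can be added.

I₀ = { [L → . -], [L → . id T /], [T → . L B], [T → . id], [T' → . T] }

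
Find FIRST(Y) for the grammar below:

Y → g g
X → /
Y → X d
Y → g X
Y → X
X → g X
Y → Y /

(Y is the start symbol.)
FIRST sets of the other non-terminals involved (by the same procedure, iterated to a fixed point):
  FIRST(X) = { '/', 'g' }

From Y → g g:
  - g is a terminal: add 'g' and stop
From Y → X d:
  - X is a non-terminal: add FIRST(X) \ {ε} = { '/', 'g' }
    X is not nullable, so stop
From Y → g X:
  - g is a terminal: add 'g' and stop
From Y → X:
  - X is a non-terminal: add FIRST(X) \ {ε} = { '/', 'g' }
    X is not nullable, so stop
From Y → Y /:
  - Y is the symbol being defined: contributes nothing new
    Y is not nullable, so stop

Collecting: FIRST(Y) = { '/', 'g' }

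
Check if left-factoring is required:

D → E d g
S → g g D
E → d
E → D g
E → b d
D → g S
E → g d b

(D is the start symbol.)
Left-factoring is needed when two productions for the same non-terminal
share a common prefix on the right-hand side.

Productions for D:
  D → E d g
  D → g S
Productions for E:
  E → d
  E → D g
  E → b d
  E → g d b

No common prefixes found.

Answer: No, left-factoring is not needed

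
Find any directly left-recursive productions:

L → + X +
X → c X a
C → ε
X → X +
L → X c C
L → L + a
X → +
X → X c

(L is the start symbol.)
Yes, X, L are left-recursive

Direct left recursion occurs when N → N α for some non-terminal N (the right-hand side begins with the left-hand side itself).

L → + X +: starts with '+'
X → c X a: starts with c
C → ε: starts with ε
X → X +: LEFT RECURSIVE (starts with X)
L → X c C: starts with X
L → L + a: LEFT RECURSIVE (starts with L)
X → +: starts with '+'
X → X c: LEFT RECURSIVE (starts with X)

The grammar has direct left recursion on: X, L.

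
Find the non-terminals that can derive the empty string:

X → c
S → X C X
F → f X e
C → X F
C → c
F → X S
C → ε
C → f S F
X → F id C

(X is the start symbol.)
{ 'C' }

A non-terminal is nullable if it can derive ε (the empty string): either it has an ε-production, or it has a production whose right-hand side consists entirely of nullable non-terminals.

ε-productions: C → ε
So C is immediately nullable.
No further non-terminal can be added: every production for the remaining non-terminals contains a terminal or a non-nullable non-terminal.
Nullable = { 'C' }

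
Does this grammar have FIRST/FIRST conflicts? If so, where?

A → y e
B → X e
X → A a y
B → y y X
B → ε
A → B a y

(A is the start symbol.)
Yes. A → y e / A → B a y on { 'y' }; B → X e / B → y y X on { 'y' }

FIRST sets of the non-terminals at (or reachable through a nullable prefix from) the front of some alternative:
  FIRST(B) = { 'a', 'y', ε }
  FIRST(X) = { 'a', 'y' }

Productions for A:
  A → y e: FIRST = { 'y' }
  A → B a y: FIRST = { 'a', 'y' }
Productions for B:
  B → X e: FIRST = { 'a', 'y' }
  B → y y X: FIRST = { 'y' }
  B → ε: FIRST = { ε }
X has only one production, so no FIRST/FIRST conflict is possible there.

Conflict for A: A → y e and A → B a y
  Overlap: { 'y' }
Conflict for B: B → X e and B → y y X
  Overlap: { 'y' }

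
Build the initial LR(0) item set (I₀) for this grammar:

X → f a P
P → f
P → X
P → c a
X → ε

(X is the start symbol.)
First, augment the grammar with X' → X
I₀ = CLOSURE({ [X' → . X] }):
  [X' → . X] has the dot before X: add [X → . f a P], [X → .]
No further items can be added.

I₀ = { [X → . f a P], [X → .], [X' → . X] }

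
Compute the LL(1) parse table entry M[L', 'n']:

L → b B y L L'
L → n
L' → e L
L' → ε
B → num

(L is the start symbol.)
Empty (error entry)

To find M[L', 'n'], we find productions for L' where 'n' is in the predict set (PREDICT(N → α) = (FIRST(α) \ {ε}) ∪ (FOLLOW(N) if α ⇒* ε)).

Relevant sets:
  FOLLOW(L') = { $, 'e' }

L' → e L: PREDICT = { 'e' }
L' → ε: PREDICT = { $, 'e' }

M[L', 'n'] is empty (no production applies)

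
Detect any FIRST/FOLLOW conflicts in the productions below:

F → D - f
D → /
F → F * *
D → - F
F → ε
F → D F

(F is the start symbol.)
Yes. F → D '-' f with FOLLOW(F) on { '-', '/' }; F → F '*' '*' with FOLLOW(F) on { '*', '-', '/' }; F → D F with FOLLOW(F) on { '-', '/' }

Nullable non-terminals: F.
FIRST sets used below: FIRST(D) = { '-', '/' }, FIRST(F) = { '*', '-', '/', ε }

F: nullable alternative(s) F → ε; FOLLOW(F) = { $, '*', '-', '/' }
  F → D - f: FIRST \ {ε} = { '-', '/' } — overlaps FOLLOW(F) on { '-', '/' }: CONFLICT
  F → F * *: FIRST \ {ε} = { '*', '-', '/' } — overlaps FOLLOW(F) on { '*', '-', '/' }: CONFLICT
  F → ε: FIRST \ {ε} = { } — this is the only nullable alternative, skip
  F → D F: FIRST \ {ε} = { '-', '/' } — overlaps FOLLOW(F) on { '-', '/' }: CONFLICT

D has no nullable alternative, so no FIRST/FOLLOW check is needed there.

So the grammar has 3 FIRST/FOLLOW conflicts (marked CONFLICT above).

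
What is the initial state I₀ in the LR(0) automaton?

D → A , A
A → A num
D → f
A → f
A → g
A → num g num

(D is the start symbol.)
First, augment the grammar with D' → D
I₀ = CLOSURE({ [D' → . D] }):
  [D' → . D] has the dot before D: add [D → . A , A], [D → . f]
  [D → . A , A] has the dot before A: add [A → . A num], [A → . f], [A → . g], [A → . num g num]
No further items can be added.

I₀ = { [A → . A num], [A → . f], [A → . g], [A → . num g num], [D → . A , A], [D → . f], [D' → . D] }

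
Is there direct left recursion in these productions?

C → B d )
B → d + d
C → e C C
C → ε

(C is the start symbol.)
C → B d ): starts with B
B → d + d: starts with d
C → e C C: starts with e
C → ε: starts with ε

No direct left recursion found.

Answer: No direct left recursion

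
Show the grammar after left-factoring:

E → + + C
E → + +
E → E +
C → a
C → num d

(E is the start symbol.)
E → + + E'
E' → C
E' → ε
E → E +
C → a
C → num d

Left-factoring transforms A → αβ₁ | αβ₂ into A → αA' and A' → β₁ | β₂
(α is the longest common prefix among the alternatives). Repeat until
no nonterminal has two alternatives with a common prefix.

Round 1: E has alternatives sharing prefix '+ +'. Introduce E': E → + + E'
  Add: E' → C
  Add: E' → ε

No remaining common prefixes — done.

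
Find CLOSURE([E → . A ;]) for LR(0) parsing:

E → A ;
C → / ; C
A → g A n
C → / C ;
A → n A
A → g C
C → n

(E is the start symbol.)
{ [A → . g A n], [A → . g C], [A → . n A], [E → . A ;] }

To compute CLOSURE, for each item [A → α.Bβ] where B is a non-terminal, add [B → .γ] for all productions B → γ; repeat for the newly added items until nothing changes.

Start with: [E → . A ;]
  [E → . A ;] has the dot before A: add [A → . g A n], [A → . n A], [A → . g C]
No further items can be added.

CLOSURE = { [A → . g A n], [A → . g C], [A → . n A], [E → . A ;] }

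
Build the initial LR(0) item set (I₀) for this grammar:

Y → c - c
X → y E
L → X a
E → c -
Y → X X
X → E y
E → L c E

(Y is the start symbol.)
{ [E → . L c E], [E → . c -], [L → . X a], [X → . E y], [X → . y E], [Y → . X X], [Y → . c - c], [Y' → . Y] }

First, augment the grammar with Y' → Y
I₀ = CLOSURE({ [Y' → . Y] }):
  [Y' → . Y] has the dot before Y: add [Y → . c - c], [Y → . X X]
  [Y → . X X] has the dot before X: add [X → . y E], [X → . E y]
  [X → . E y] has the dot before E: add [E → . c -], [E → . L c E]
  [E → . L c E] has the dot before L: add [L → . X a]
No further items can be added.

I₀ = { [E → . L c E], [E → . c -], [L → . X a], [X → . E y], [X → . y E], [Y → . X X], [Y → . c - c], [Y' → . Y] }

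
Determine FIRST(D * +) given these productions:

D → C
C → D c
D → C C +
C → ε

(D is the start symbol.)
FIRST sets of the non-terminals involved (from the grammar, by fixed-point iteration):
  FIRST(D) = { '+', 'c', ε }

To compute FIRST(D * +), process the symbols left to right:
Symbol D is a non-terminal. Add FIRST(D) \ {ε} = { '+', 'c' }
D is nullable (ε ∈ FIRST(D)), continue to the next symbol.
Symbol * is a terminal. Add '*' and stop.
FIRST(D * +) = { '*', '+', 'c' }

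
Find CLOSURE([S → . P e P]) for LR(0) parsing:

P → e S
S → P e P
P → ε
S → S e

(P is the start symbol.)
To compute CLOSURE, for each item [A → α.Bβ] where B is a non-terminal, add [B → .γ] for all productions B → γ; repeat for the newly added items until nothing changes.

Start with: [S → . P e P]
  [S → . P e P] has the dot before P: add [P → . e S], [P → .]
No further items can be added.

CLOSURE = { [P → . e S], [P → .], [S → . P e P] }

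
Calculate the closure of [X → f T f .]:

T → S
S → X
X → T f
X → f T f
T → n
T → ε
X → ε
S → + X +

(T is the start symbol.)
{ [X → f T f .] }

To compute CLOSURE, for each item [A → α.Bβ] where B is a non-terminal, add [B → .γ] for all productions B → γ; repeat for the newly added items until nothing changes.

Start with: [X → f T f .]
The dot is at the end, so nothing is added.

CLOSURE = { [X → f T f .] }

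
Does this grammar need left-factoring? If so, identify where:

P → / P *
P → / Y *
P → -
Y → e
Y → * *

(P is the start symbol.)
Left-factoring is needed when two productions for the same non-terminal
share a common prefix on the right-hand side.

Productions for P:
  P → / P *
  P → / Y *
  P → -
Productions for Y:
  Y → e
  Y → * *

Found common prefix '/' in productions for P

Answer: Yes, P has productions with common prefix '/'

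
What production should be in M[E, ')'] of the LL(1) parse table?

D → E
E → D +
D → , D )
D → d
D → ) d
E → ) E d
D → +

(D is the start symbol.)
E → D +, E → ) E d

To find M[E, ')'], we find productions for E where ')' is in the predict set (PREDICT(N → α) = (FIRST(α) \ {ε}) ∪ (FOLLOW(N) if α ⇒* ε)).

Relevant sets:
  FIRST(D) = { ')', '+', ',', 'd' }

E → D +: PREDICT = { ')', '+', ',', 'd' }
  ')' is in predict set, so this production goes in M[E, ')']
E → ) E d: PREDICT = { ')' }
  ')' is in predict set, so this production goes in M[E, ')']

M[E, ')'] = E → D +, E → ) E d  (a multiply-defined cell — the grammar is not LL(1))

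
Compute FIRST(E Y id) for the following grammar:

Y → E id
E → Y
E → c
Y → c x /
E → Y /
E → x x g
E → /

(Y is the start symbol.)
FIRST sets of the non-terminals involved (from the grammar, by fixed-point iteration):
  FIRST(E) = { '/', 'c', 'x' }

To compute FIRST(E Y id), process the symbols left to right:
Symbol E is a non-terminal. Add FIRST(E) \ {ε} = { '/', 'c', 'x' }
E is not nullable (ε ∉ FIRST(E)), so stop here.
FIRST(E Y id) = { '/', 'c', 'x' }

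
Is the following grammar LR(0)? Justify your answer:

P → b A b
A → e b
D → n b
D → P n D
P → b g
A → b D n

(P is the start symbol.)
Yes, the grammar is LR(0)

Augment with P' → P and build the canonical LR(0) collection (I0 = CLOSURE({[P' → . P]}), then GOTO on every symbol after a dot until no new states appear). It has 16 states:
  I0: { [P → . b A b], [P → . b g], [P' → . P] }  — shift
  I1: { [P' → P .] }  — accept
  I2: { [A → . b D n], [A → . e b], [P → b . A b], [P → b . g] }  — shift
  I3: { [P → b A . b] }  — shift
  I4: { [A → b . D n], [D → . P n D], [D → . n b], [P → . b A b], [P → . b g] }  — shift
  I5: { [A → e . b] }  — shift
  I6: { [P → b g .] }  — reduce
  I7: { [A → e b .] }  — reduce
  I8: { [A → b D . n] }  — shift
  I9: { [D → P . n D] }  — shift
  I10: { [D → n . b] }  — shift
  I11: { [D → n b .] }  — reduce
  I12: { [D → . P n D], [D → . n b], [D → P n . D], [P → . b A b], [P → . b g] }  — shift
  I13: { [D → P n D .] }  — reduce
  I14: { [A → b D n .] }  — reduce
  I15: { [P → b A b .] }  — reduce

Every state is either a pure shift/goto state or contains exactly one complete item and nothing to shift — no conflicts. The grammar is LR(0).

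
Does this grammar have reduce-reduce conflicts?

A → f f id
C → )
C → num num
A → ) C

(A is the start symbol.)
No reduce-reduce conflicts

A reduce-reduce conflict occurs when an LR(0) state has two complete items [A → α .] and [B → β .] — both call for a reduction, and with no lookahead the parser cannot choose between them.

Augment with A' → A and build the canonical LR(0) collection (I0 = CLOSURE({[A' → . A]}), then GOTO on every symbol after a dot until no new states appear). It has 10 states:
  I0: { [A → . ) C], [A → . f f id], [A' → . A] }  — shift
  I1: { [A → ) . C], [C → . )], [C → . num num] }  — shift
  I2: { [A' → A .] }  — accept
  I3: { [A → f . f id] }  — shift
  I4: { [A → f f . id] }  — shift
  I5: { [A → f f id .] }  — reduce
  I6: { [C → ) .] }  — reduce
  I7: { [A → ) C .] }  — reduce
  I8: { [C → num . num] }  — shift
  I9: { [C → num num .] }  — reduce

No state contains more than one complete item.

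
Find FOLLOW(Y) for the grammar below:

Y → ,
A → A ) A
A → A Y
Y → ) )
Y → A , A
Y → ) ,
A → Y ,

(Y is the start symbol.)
To compute FOLLOW(Y), find every occurrence of Y on a right-hand side N → α Y β: add FIRST(β) \ {ε}, and if β is empty or nullable also add FOLLOW(N). Iterate to a fixed point.

Y is the start symbol, so $ ∈ FOLLOW(Y).
In A → A Y: Y is at the end, add FOLLOW(A)
In A → Y ,: Y is followed by ',', add FIRST(',') \ {ε} = { ',' }

The FOLLOW sets referred to above (computed the same way, to a fixed point):
  FOLLOW(A) = { $, ')', ',' }

Taking the union: FOLLOW(Y) = { $, ')', ',' }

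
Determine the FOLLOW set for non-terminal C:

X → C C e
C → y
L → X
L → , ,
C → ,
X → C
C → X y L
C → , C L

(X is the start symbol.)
In X → C C e: C is followed by C e, add FIRST(C e) \ {ε} = { ',', 'y' }
In X → C C e: C is followed by e, add FIRST(e) \ {ε} = { 'e' }
In X → C: C is at the end, add FOLLOW(X)
In C → , C L: C is followed by L, add FIRST(L) \ {ε} = { ',', 'y' }

The FOLLOW sets referred to above (computed the same way, to a fixed point):
  FOLLOW(X) = { $, ',', 'e', 'y' }

Taking the union: FOLLOW(C) = { $, ',', 'e', 'y' }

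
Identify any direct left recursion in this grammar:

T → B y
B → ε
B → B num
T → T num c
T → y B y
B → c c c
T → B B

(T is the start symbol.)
T → B y: starts with B
B → ε: starts with ε
B → B num: LEFT RECURSIVE (starts with B)
T → T num c: LEFT RECURSIVE (starts with T)
T → y B y: starts with y
B → c c c: starts with c
T → B B: starts with B

The grammar has direct left recursion on: B, T.

Answer: Yes, B, T are left-recursive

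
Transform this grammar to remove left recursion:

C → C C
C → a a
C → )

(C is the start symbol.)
C is directly left-recursive. The standard transformation for
  A → A α₁ | ... | A α_m | β₁ | ... | β_n
is
  A  → β₁ A' | ... | β_n A'
  A' → α₁ A' | ... | α_m A' | ε

C → a a becomes C → a a C'
C → ) becomes C → ) C'
C → C C becomes C' → C C'
Add C' → ε

Resulting grammar:
C → a a C'
C → ) C'
C' → C C'
C' → ε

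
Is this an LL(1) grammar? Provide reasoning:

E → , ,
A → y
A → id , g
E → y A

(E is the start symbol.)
For E:
  PREDICT(E → ',' ',') = { ',' }
  PREDICT(E → y A) = { 'y' }
For A:
  PREDICT(A → y) = { 'y' }
  PREDICT(A → id ',' g) = { 'id' }

All predict sets are disjoint. The grammar IS LL(1).

Answer: Yes, the grammar is LL(1).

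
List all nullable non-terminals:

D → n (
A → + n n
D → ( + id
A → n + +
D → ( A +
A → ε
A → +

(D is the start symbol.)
{ 'A' }

ε-productions: A → ε
So A is immediately nullable.
No further non-terminal can be added: every production for the remaining non-terminals contains a terminal or a non-nullable non-terminal.
Nullable = { 'A' }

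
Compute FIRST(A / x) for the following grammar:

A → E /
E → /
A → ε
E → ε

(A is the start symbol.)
{ '/' }

FIRST sets of the non-terminals involved (from the grammar, by fixed-point iteration):
  FIRST(A) = { '/', ε }

To compute FIRST(A / x), process the symbols left to right:
Symbol A is a non-terminal. Add FIRST(A) \ {ε} = { '/' }
A is nullable (ε ∈ FIRST(A)), continue to the next symbol.
Symbol / is a terminal. Add '/' and stop.
FIRST(A / x) = { '/' }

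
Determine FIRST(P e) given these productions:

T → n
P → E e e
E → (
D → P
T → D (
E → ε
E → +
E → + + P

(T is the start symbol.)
{ '(', '+', 'e' }

FIRST sets of the non-terminals involved (from the grammar, by fixed-point iteration):
  FIRST(P) = { '(', '+', 'e' }

To compute FIRST(P e), process the symbols left to right:
Symbol P is a non-terminal. Add FIRST(P) \ {ε} = { '(', '+', 'e' }
P is not nullable (ε ∉ FIRST(P)), so stop here.
FIRST(P e) = { '(', '+', 'e' }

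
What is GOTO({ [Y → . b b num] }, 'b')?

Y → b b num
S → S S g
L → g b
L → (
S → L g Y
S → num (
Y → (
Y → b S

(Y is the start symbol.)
GOTO(I, 'b') = CLOSURE({ [A → αX.β] : [A → α.Xβ] ∈ I, X = 'b' })

Items with dot before 'b', with the dot advanced:
  [Y → . b b num] → [Y → b . b num]
Closure adds nothing (no advanced item has the dot before a non-terminal).

GOTO = { [Y → b . b num] }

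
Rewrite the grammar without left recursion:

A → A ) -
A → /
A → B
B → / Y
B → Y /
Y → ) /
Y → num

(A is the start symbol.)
A → / A'
A → B A'
A' → ) - A'
A' → ε
B → / Y
B → Y /
Y → ) /
Y → num

A is directly left-recursive. The standard transformation for
  A → A α₁ | ... | A α_m | β₁ | ... | β_n
is
  A  → β₁ A' | ... | β_n A'
  A' → α₁ A' | ... | α_m A' | ε

A → / becomes A → / A'
A → B becomes A → B A'
A → A ) - becomes A' → ) - A'
Add A' → ε

Productions for other non-terminals are unchanged:
  B → / Y
  B → Y /
  Y → ) /
  Y → num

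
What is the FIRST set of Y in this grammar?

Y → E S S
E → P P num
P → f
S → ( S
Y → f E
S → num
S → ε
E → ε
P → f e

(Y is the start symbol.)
FIRST sets of the other non-terminals involved (by the same procedure, iterated to a fixed point):
  FIRST(E) = { 'f', ε }
  FIRST(S) = { '(', 'num', ε }

From Y → E S S:
  - E is a non-terminal: add FIRST(E) \ {ε} = { 'f' }
    E is nullable, so continue to the next symbol
  - S is a non-terminal: add FIRST(S) \ {ε} = { '(', 'num' }
    S is nullable, so continue to the next symbol
  - S is a non-terminal: add FIRST(S) \ {ε} = { '(', 'num' }
    S is nullable and nothing follows, so the whole right-hand side can vanish: ε ∈ FIRST(Y)
From Y → f E:
  - f is a terminal: add 'f' and stop

Collecting: FIRST(Y) = { '(', 'f', 'num', ε }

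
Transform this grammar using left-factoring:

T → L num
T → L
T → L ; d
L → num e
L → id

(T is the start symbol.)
Left-factoring transforms A → αβ₁ | αβ₂ into A → αA' and A' → β₁ | β₂
(α is the longest common prefix among the alternatives). Repeat until
no nonterminal has two alternatives with a common prefix.

Round 1: T has alternatives sharing prefix 'L'. Introduce T': T → L T'
  Add: T' → num
  Add: T' → ε
  Add: T' → ; d

No remaining common prefixes — done.

Resulting grammar:
T → L T'
T' → num
T' → ε
T' → ; d
L → num e
L → id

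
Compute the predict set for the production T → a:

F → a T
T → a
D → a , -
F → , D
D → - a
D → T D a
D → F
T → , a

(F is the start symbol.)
{ 'a' }

PREDICT(T → a) = (FIRST(RHS) \ {ε}) ∪ (FOLLOW(T) if ε ∈ FIRST(RHS), i.e. RHS ⇒* ε)
FIRST(a) = { 'a' }
ε ∉ FIRST(a), so FOLLOW(T) is not added.
PREDICT(T → a) = { 'a' }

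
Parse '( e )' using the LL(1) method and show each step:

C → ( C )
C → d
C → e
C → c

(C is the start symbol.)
LL(1) parsing maintains a stack (initially the start symbol over $) and the input. At each step: if the stack top is a terminal, match it against the current input token; if it is a non-terminal N, replace it with the RHS of M[N, lookahead] (the unique production whose predict set contains the lookahead).

Stack is shown with the top on the left.

Stack    Input    Action
------------------------
C $      ( e ) $  output C → ( C )
( C ) $  ( e ) $  match '('
C ) $    e ) $    output C → e
e ) $    e ) $    match 'e'
) $      ) $      match ')'
$        $        accept

The string is accepted.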